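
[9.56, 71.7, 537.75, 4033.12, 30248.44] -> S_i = 9.56*7.50^i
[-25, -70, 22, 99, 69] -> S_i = Random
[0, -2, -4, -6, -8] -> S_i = 0 + -2*i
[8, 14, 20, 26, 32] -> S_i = 8 + 6*i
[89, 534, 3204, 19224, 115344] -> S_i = 89*6^i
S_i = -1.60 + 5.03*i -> [-1.6, 3.43, 8.46, 13.49, 18.52]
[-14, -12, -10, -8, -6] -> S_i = -14 + 2*i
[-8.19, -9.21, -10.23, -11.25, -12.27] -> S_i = -8.19 + -1.02*i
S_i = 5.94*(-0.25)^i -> [5.94, -1.48, 0.37, -0.09, 0.02]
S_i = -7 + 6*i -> [-7, -1, 5, 11, 17]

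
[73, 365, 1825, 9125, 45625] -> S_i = 73*5^i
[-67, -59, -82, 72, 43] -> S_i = Random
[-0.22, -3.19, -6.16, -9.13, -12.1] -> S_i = -0.22 + -2.97*i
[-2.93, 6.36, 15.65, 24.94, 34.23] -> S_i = -2.93 + 9.29*i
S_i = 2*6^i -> [2, 12, 72, 432, 2592]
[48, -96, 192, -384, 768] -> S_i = 48*-2^i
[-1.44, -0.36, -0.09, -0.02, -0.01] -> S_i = -1.44*0.25^i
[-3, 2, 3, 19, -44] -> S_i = Random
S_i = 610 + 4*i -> [610, 614, 618, 622, 626]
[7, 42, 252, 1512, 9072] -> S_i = 7*6^i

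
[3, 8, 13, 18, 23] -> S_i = 3 + 5*i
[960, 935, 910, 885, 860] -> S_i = 960 + -25*i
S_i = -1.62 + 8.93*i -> [-1.62, 7.31, 16.24, 25.17, 34.1]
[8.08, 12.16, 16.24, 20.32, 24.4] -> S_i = 8.08 + 4.08*i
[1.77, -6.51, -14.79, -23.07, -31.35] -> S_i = 1.77 + -8.28*i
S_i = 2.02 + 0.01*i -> [2.02, 2.03, 2.04, 2.05, 2.06]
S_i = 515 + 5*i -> [515, 520, 525, 530, 535]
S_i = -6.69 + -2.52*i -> [-6.69, -9.21, -11.73, -14.25, -16.77]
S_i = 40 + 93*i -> [40, 133, 226, 319, 412]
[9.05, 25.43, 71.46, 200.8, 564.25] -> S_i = 9.05*2.81^i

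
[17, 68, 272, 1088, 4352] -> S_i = 17*4^i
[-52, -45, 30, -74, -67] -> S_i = Random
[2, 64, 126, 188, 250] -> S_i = 2 + 62*i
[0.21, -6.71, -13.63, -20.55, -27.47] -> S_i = 0.21 + -6.92*i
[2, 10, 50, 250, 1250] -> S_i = 2*5^i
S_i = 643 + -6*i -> [643, 637, 631, 625, 619]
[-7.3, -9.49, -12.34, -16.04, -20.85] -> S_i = -7.30*1.30^i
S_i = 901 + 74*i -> [901, 975, 1049, 1123, 1197]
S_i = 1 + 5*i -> [1, 6, 11, 16, 21]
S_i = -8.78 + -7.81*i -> [-8.78, -16.59, -24.4, -32.21, -40.02]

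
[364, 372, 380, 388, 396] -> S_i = 364 + 8*i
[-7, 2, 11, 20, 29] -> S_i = -7 + 9*i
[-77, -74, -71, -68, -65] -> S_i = -77 + 3*i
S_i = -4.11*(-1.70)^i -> [-4.11, 6.99, -11.88, 20.19, -34.33]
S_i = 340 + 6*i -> [340, 346, 352, 358, 364]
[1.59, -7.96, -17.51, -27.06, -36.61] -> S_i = 1.59 + -9.55*i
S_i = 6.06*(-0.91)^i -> [6.06, -5.51, 5.02, -4.57, 4.16]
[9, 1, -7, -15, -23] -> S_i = 9 + -8*i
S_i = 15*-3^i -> [15, -45, 135, -405, 1215]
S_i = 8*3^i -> [8, 24, 72, 216, 648]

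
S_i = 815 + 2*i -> [815, 817, 819, 821, 823]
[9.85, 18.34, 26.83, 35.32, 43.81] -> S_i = 9.85 + 8.49*i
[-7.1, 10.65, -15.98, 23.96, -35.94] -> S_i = -7.10*(-1.50)^i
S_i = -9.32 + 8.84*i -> [-9.32, -0.48, 8.36, 17.2, 26.04]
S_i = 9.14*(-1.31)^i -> [9.14, -11.97, 15.69, -20.55, 26.92]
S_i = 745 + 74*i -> [745, 819, 893, 967, 1041]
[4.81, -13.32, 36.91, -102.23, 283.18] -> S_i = 4.81*(-2.77)^i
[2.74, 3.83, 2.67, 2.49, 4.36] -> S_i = Random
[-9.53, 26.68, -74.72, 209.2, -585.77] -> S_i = -9.53*(-2.80)^i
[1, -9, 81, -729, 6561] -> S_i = 1*-9^i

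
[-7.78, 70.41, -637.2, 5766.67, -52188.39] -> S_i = -7.78*(-9.05)^i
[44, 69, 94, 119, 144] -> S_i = 44 + 25*i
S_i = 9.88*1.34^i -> [9.88, 13.24, 17.74, 23.77, 31.85]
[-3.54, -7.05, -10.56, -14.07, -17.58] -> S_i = -3.54 + -3.51*i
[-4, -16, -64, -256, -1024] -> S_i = -4*4^i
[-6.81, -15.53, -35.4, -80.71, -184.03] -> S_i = -6.81*2.28^i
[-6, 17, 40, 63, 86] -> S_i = -6 + 23*i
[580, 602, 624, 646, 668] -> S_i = 580 + 22*i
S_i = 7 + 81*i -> [7, 88, 169, 250, 331]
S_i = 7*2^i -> [7, 14, 28, 56, 112]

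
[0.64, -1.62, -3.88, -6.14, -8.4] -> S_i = 0.64 + -2.26*i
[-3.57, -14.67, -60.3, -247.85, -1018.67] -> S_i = -3.57*4.11^i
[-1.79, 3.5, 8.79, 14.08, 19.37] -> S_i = -1.79 + 5.29*i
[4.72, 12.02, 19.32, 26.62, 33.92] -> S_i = 4.72 + 7.30*i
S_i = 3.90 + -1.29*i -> [3.9, 2.61, 1.32, 0.03, -1.26]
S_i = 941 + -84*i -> [941, 857, 773, 689, 605]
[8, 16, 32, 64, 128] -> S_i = 8*2^i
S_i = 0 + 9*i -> [0, 9, 18, 27, 36]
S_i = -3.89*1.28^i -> [-3.89, -4.98, -6.37, -8.16, -10.44]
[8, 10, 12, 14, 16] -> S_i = 8 + 2*i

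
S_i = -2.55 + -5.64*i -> [-2.55, -8.19, -13.83, -19.47, -25.11]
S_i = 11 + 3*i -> [11, 14, 17, 20, 23]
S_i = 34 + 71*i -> [34, 105, 176, 247, 318]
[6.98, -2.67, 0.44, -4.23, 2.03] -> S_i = Random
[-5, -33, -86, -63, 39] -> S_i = Random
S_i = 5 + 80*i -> [5, 85, 165, 245, 325]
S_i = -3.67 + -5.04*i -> [-3.67, -8.71, -13.75, -18.79, -23.83]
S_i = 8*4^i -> [8, 32, 128, 512, 2048]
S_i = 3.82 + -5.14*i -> [3.82, -1.32, -6.46, -11.6, -16.74]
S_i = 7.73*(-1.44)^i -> [7.73, -11.13, 16.03, -23.08, 33.24]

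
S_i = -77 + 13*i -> [-77, -64, -51, -38, -25]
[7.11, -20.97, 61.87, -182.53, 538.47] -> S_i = 7.11*(-2.95)^i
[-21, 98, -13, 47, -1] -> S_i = Random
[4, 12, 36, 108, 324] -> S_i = 4*3^i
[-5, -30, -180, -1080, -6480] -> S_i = -5*6^i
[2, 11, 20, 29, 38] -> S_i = 2 + 9*i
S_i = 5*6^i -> [5, 30, 180, 1080, 6480]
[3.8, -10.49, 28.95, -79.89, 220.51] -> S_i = 3.80*(-2.76)^i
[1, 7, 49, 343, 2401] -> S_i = 1*7^i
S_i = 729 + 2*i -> [729, 731, 733, 735, 737]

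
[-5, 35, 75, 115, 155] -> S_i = -5 + 40*i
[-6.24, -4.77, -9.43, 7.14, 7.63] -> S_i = Random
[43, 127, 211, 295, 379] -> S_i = 43 + 84*i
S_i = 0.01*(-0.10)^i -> [0.01, -0.0, 0.0, -0.0, 0.0]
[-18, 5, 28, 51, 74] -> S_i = -18 + 23*i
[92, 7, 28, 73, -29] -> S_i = Random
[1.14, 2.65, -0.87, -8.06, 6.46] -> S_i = Random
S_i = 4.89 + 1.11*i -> [4.89, 6.0, 7.11, 8.22, 9.33]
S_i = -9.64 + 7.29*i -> [-9.64, -2.35, 4.94, 12.23, 19.52]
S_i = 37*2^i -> [37, 74, 148, 296, 592]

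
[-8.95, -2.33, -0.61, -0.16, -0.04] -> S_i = -8.95*0.26^i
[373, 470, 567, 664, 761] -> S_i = 373 + 97*i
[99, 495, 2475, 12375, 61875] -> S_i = 99*5^i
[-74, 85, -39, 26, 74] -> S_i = Random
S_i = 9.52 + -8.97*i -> [9.52, 0.55, -8.42, -17.39, -26.36]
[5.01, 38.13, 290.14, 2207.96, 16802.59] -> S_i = 5.01*7.61^i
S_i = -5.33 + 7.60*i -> [-5.33, 2.27, 9.87, 17.47, 25.07]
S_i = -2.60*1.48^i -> [-2.6, -3.85, -5.7, -8.43, -12.47]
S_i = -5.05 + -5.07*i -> [-5.05, -10.12, -15.19, -20.26, -25.33]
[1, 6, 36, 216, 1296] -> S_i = 1*6^i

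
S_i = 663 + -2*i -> [663, 661, 659, 657, 655]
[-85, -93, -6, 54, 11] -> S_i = Random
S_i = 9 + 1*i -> [9, 10, 11, 12, 13]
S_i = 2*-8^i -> [2, -16, 128, -1024, 8192]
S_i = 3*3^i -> [3, 9, 27, 81, 243]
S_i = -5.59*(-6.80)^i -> [-5.59, 38.01, -258.48, 1757.67, -11952.19]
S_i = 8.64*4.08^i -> [8.64, 35.25, 143.82, 586.81, 2394.17]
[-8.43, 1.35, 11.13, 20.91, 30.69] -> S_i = -8.43 + 9.78*i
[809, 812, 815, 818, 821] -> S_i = 809 + 3*i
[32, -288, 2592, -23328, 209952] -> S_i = 32*-9^i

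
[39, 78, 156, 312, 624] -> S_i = 39*2^i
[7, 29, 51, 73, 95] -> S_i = 7 + 22*i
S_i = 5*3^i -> [5, 15, 45, 135, 405]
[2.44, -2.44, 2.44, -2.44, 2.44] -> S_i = 2.44*(-1.00)^i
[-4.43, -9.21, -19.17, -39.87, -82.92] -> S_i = -4.43*2.08^i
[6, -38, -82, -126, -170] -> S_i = 6 + -44*i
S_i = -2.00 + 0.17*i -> [-2.0, -1.83, -1.66, -1.49, -1.32]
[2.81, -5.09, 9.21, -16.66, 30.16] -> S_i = 2.81*(-1.81)^i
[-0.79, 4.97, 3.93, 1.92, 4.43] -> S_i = Random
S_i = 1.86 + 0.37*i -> [1.86, 2.23, 2.6, 2.97, 3.34]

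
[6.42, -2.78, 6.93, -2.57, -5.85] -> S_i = Random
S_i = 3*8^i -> [3, 24, 192, 1536, 12288]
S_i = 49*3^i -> [49, 147, 441, 1323, 3969]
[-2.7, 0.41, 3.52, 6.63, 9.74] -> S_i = -2.70 + 3.11*i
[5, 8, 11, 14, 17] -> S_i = 5 + 3*i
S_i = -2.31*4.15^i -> [-2.31, -9.59, -39.78, -165.1, -685.18]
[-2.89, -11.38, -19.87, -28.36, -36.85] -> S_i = -2.89 + -8.49*i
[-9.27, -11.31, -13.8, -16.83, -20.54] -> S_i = -9.27*1.22^i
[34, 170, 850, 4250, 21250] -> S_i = 34*5^i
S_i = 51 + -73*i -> [51, -22, -95, -168, -241]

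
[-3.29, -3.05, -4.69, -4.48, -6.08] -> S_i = Random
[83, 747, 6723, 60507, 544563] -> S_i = 83*9^i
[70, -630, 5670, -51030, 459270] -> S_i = 70*-9^i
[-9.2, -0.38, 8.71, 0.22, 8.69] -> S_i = Random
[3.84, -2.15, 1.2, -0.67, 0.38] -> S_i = 3.84*(-0.56)^i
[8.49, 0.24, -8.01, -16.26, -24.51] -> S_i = 8.49 + -8.25*i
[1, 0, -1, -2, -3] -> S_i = 1 + -1*i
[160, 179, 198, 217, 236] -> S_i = 160 + 19*i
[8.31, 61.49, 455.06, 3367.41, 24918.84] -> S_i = 8.31*7.40^i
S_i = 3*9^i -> [3, 27, 243, 2187, 19683]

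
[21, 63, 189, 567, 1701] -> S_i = 21*3^i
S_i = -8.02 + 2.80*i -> [-8.02, -5.22, -2.42, 0.38, 3.18]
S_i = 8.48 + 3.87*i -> [8.48, 12.35, 16.22, 20.09, 23.96]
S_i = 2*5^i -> [2, 10, 50, 250, 1250]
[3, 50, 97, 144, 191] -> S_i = 3 + 47*i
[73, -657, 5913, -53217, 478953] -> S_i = 73*-9^i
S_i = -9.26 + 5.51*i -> [-9.26, -3.75, 1.76, 7.27, 12.78]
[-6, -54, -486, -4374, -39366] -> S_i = -6*9^i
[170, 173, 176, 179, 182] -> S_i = 170 + 3*i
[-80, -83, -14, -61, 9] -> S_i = Random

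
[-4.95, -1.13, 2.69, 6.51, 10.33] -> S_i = -4.95 + 3.82*i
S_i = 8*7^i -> [8, 56, 392, 2744, 19208]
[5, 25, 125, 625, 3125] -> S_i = 5*5^i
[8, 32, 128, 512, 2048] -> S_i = 8*4^i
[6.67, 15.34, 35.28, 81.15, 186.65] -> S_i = 6.67*2.30^i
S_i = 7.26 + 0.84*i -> [7.26, 8.1, 8.94, 9.78, 10.62]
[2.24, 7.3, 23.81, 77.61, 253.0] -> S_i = 2.24*3.26^i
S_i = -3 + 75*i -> [-3, 72, 147, 222, 297]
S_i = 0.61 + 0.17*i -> [0.61, 0.78, 0.95, 1.12, 1.29]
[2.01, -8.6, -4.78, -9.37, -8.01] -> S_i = Random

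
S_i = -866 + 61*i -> [-866, -805, -744, -683, -622]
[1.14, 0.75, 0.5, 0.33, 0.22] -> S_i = 1.14*0.66^i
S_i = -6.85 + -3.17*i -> [-6.85, -10.02, -13.19, -16.36, -19.53]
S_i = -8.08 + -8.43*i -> [-8.08, -16.51, -24.94, -33.37, -41.8]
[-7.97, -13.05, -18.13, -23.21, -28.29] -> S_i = -7.97 + -5.08*i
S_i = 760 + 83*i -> [760, 843, 926, 1009, 1092]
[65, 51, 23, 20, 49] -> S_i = Random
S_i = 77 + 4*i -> [77, 81, 85, 89, 93]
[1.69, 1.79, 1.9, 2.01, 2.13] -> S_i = 1.69*1.06^i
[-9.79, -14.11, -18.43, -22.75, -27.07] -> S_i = -9.79 + -4.32*i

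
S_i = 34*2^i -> [34, 68, 136, 272, 544]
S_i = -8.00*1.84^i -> [-8.0, -14.72, -27.08, -49.84, -91.7]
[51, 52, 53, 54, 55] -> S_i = 51 + 1*i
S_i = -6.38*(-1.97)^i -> [-6.38, 12.57, -24.76, 48.78, -96.09]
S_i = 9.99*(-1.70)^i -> [9.99, -16.98, 28.87, -49.08, 83.44]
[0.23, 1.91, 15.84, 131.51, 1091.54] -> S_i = 0.23*8.30^i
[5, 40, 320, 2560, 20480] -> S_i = 5*8^i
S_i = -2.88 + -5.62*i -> [-2.88, -8.5, -14.12, -19.74, -25.36]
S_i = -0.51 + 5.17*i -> [-0.51, 4.66, 9.83, 15.0, 20.17]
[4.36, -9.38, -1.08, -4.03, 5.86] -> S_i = Random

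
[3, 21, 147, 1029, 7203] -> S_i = 3*7^i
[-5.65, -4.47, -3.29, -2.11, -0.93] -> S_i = -5.65 + 1.18*i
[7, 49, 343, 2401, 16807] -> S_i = 7*7^i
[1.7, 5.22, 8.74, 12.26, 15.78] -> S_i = 1.70 + 3.52*i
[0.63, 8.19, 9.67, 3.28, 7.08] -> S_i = Random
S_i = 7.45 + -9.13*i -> [7.45, -1.68, -10.81, -19.94, -29.07]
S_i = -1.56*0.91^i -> [-1.56, -1.42, -1.29, -1.18, -1.07]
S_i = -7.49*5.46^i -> [-7.49, -40.9, -223.29, -1219.16, -6656.6]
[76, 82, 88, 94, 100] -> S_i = 76 + 6*i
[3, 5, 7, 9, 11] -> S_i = 3 + 2*i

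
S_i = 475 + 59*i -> [475, 534, 593, 652, 711]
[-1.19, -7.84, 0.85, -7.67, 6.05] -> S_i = Random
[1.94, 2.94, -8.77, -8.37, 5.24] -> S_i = Random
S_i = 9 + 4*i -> [9, 13, 17, 21, 25]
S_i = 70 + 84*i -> [70, 154, 238, 322, 406]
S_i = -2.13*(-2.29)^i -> [-2.13, 4.88, -11.17, 25.58, -58.58]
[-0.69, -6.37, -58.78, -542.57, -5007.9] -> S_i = -0.69*9.23^i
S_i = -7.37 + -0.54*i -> [-7.37, -7.91, -8.45, -8.99, -9.53]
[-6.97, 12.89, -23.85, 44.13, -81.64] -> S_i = -6.97*(-1.85)^i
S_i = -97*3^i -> [-97, -291, -873, -2619, -7857]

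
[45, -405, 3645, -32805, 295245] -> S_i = 45*-9^i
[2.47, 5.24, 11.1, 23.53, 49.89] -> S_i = 2.47*2.12^i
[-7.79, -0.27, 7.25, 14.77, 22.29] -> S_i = -7.79 + 7.52*i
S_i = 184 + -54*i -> [184, 130, 76, 22, -32]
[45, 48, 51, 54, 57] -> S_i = 45 + 3*i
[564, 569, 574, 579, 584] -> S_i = 564 + 5*i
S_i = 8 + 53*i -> [8, 61, 114, 167, 220]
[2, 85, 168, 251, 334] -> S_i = 2 + 83*i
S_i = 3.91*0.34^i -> [3.91, 1.33, 0.45, 0.15, 0.05]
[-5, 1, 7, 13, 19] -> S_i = -5 + 6*i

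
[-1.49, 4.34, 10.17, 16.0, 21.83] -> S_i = -1.49 + 5.83*i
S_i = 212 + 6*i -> [212, 218, 224, 230, 236]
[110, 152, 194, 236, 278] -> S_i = 110 + 42*i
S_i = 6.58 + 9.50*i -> [6.58, 16.08, 25.58, 35.08, 44.58]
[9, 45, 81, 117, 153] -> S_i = 9 + 36*i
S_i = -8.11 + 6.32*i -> [-8.11, -1.79, 4.53, 10.85, 17.17]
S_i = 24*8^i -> [24, 192, 1536, 12288, 98304]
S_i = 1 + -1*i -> [1, 0, -1, -2, -3]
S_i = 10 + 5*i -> [10, 15, 20, 25, 30]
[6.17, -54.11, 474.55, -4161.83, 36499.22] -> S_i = 6.17*(-8.77)^i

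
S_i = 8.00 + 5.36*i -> [8.0, 13.36, 18.72, 24.08, 29.44]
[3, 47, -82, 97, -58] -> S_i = Random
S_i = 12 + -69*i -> [12, -57, -126, -195, -264]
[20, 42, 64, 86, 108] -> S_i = 20 + 22*i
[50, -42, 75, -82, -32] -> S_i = Random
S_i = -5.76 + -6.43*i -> [-5.76, -12.19, -18.62, -25.05, -31.48]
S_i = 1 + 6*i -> [1, 7, 13, 19, 25]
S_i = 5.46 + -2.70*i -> [5.46, 2.76, 0.06, -2.64, -5.34]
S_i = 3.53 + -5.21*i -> [3.53, -1.68, -6.89, -12.1, -17.31]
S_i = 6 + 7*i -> [6, 13, 20, 27, 34]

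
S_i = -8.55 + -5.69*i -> [-8.55, -14.24, -19.93, -25.62, -31.31]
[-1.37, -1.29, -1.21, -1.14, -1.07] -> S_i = -1.37*0.94^i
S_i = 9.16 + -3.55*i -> [9.16, 5.61, 2.06, -1.49, -5.04]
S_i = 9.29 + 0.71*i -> [9.29, 10.0, 10.71, 11.42, 12.13]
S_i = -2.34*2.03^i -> [-2.34, -4.75, -9.64, -19.58, -39.74]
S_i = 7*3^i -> [7, 21, 63, 189, 567]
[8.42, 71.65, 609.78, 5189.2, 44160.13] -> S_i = 8.42*8.51^i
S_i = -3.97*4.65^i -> [-3.97, -18.46, -85.84, -399.16, -1856.1]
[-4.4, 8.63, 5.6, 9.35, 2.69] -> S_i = Random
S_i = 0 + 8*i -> [0, 8, 16, 24, 32]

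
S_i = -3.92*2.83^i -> [-3.92, -11.09, -31.39, -88.85, -251.44]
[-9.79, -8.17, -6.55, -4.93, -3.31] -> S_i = -9.79 + 1.62*i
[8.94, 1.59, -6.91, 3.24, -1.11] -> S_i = Random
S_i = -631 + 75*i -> [-631, -556, -481, -406, -331]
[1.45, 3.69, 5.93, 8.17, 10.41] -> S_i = 1.45 + 2.24*i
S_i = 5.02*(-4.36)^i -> [5.02, -21.89, 95.43, -416.07, 1814.05]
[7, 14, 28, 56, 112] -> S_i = 7*2^i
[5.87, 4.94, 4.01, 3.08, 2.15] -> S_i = 5.87 + -0.93*i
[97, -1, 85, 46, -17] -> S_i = Random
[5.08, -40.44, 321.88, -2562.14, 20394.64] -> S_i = 5.08*(-7.96)^i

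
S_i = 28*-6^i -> [28, -168, 1008, -6048, 36288]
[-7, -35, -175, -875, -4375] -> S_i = -7*5^i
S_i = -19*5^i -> [-19, -95, -475, -2375, -11875]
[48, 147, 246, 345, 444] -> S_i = 48 + 99*i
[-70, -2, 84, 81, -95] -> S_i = Random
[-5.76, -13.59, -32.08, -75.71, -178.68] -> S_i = -5.76*2.36^i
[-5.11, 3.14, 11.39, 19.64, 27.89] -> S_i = -5.11 + 8.25*i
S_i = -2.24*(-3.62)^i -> [-2.24, 8.11, -29.35, 106.26, -384.66]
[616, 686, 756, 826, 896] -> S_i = 616 + 70*i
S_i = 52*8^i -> [52, 416, 3328, 26624, 212992]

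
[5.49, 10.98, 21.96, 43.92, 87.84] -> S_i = 5.49*2.00^i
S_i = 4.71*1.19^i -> [4.71, 5.6, 6.67, 7.94, 9.45]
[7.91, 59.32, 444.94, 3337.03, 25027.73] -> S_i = 7.91*7.50^i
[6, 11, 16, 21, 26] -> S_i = 6 + 5*i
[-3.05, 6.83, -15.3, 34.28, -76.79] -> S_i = -3.05*(-2.24)^i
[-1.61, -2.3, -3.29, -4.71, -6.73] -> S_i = -1.61*1.43^i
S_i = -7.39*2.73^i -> [-7.39, -20.17, -55.08, -150.36, -410.48]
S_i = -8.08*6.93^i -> [-8.08, -55.99, -388.04, -2689.13, -18635.64]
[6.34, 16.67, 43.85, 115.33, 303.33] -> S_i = 6.34*2.63^i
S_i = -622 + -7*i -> [-622, -629, -636, -643, -650]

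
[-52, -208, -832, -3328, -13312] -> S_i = -52*4^i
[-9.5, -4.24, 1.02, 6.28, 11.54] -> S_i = -9.50 + 5.26*i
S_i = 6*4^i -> [6, 24, 96, 384, 1536]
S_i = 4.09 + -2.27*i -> [4.09, 1.82, -0.45, -2.72, -4.99]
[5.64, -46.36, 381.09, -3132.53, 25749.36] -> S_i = 5.64*(-8.22)^i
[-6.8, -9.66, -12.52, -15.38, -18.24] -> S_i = -6.80 + -2.86*i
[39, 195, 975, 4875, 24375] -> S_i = 39*5^i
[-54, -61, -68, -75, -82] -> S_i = -54 + -7*i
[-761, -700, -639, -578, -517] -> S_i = -761 + 61*i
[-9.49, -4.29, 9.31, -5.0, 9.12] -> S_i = Random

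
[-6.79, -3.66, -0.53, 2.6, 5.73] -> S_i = -6.79 + 3.13*i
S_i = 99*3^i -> [99, 297, 891, 2673, 8019]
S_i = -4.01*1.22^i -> [-4.01, -4.89, -5.97, -7.28, -8.88]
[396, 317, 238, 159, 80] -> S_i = 396 + -79*i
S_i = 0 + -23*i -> [0, -23, -46, -69, -92]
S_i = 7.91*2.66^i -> [7.91, 21.04, 55.97, 148.87, 396.01]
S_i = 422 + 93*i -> [422, 515, 608, 701, 794]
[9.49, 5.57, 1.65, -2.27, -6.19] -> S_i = 9.49 + -3.92*i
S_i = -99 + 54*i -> [-99, -45, 9, 63, 117]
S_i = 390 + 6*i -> [390, 396, 402, 408, 414]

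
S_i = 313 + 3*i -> [313, 316, 319, 322, 325]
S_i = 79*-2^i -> [79, -158, 316, -632, 1264]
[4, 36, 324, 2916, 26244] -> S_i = 4*9^i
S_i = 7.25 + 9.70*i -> [7.25, 16.95, 26.65, 36.35, 46.05]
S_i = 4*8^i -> [4, 32, 256, 2048, 16384]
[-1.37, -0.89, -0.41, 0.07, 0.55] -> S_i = -1.37 + 0.48*i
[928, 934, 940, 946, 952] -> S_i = 928 + 6*i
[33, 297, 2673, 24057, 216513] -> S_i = 33*9^i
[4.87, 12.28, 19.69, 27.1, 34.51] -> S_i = 4.87 + 7.41*i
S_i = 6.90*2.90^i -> [6.9, 20.01, 58.03, 168.28, 488.02]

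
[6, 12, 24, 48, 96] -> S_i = 6*2^i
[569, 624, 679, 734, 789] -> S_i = 569 + 55*i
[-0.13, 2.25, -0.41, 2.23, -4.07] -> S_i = Random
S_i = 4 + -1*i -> [4, 3, 2, 1, 0]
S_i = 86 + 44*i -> [86, 130, 174, 218, 262]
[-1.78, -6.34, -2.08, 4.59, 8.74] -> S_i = Random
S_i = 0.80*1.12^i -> [0.8, 0.9, 1.0, 1.12, 1.26]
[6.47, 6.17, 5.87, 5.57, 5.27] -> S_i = 6.47 + -0.30*i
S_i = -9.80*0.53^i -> [-9.8, -5.19, -2.75, -1.46, -0.77]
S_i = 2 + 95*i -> [2, 97, 192, 287, 382]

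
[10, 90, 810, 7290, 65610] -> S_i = 10*9^i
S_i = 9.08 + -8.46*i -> [9.08, 0.62, -7.84, -16.3, -24.76]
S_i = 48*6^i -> [48, 288, 1728, 10368, 62208]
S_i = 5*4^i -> [5, 20, 80, 320, 1280]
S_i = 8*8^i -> [8, 64, 512, 4096, 32768]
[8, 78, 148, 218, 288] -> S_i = 8 + 70*i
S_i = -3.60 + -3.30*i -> [-3.6, -6.9, -10.2, -13.5, -16.8]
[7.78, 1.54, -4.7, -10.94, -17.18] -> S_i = 7.78 + -6.24*i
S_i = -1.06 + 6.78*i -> [-1.06, 5.72, 12.5, 19.28, 26.06]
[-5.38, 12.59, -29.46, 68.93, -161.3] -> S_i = -5.38*(-2.34)^i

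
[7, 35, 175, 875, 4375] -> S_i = 7*5^i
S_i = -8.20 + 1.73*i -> [-8.2, -6.47, -4.74, -3.01, -1.28]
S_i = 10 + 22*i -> [10, 32, 54, 76, 98]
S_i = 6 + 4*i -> [6, 10, 14, 18, 22]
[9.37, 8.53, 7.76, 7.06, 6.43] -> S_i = 9.37*0.91^i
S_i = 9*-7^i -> [9, -63, 441, -3087, 21609]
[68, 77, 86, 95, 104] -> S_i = 68 + 9*i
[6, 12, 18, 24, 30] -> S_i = 6 + 6*i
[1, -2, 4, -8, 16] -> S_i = 1*-2^i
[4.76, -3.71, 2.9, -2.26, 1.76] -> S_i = 4.76*(-0.78)^i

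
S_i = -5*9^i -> [-5, -45, -405, -3645, -32805]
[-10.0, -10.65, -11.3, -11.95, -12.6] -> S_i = -10.00 + -0.65*i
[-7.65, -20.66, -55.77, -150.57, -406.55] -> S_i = -7.65*2.70^i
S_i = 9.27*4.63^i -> [9.27, 42.92, 198.72, 920.07, 4259.94]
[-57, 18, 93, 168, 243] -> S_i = -57 + 75*i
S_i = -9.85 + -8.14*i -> [-9.85, -17.99, -26.13, -34.27, -42.41]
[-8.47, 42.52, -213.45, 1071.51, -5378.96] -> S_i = -8.47*(-5.02)^i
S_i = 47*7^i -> [47, 329, 2303, 16121, 112847]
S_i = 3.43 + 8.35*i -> [3.43, 11.78, 20.13, 28.48, 36.83]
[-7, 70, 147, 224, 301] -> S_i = -7 + 77*i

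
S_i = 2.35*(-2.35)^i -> [2.35, -5.52, 12.98, -30.5, 71.67]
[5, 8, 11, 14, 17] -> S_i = 5 + 3*i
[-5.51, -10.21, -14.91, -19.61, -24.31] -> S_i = -5.51 + -4.70*i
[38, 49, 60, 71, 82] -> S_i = 38 + 11*i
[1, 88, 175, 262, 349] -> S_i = 1 + 87*i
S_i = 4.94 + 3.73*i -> [4.94, 8.67, 12.4, 16.13, 19.86]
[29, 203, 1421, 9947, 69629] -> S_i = 29*7^i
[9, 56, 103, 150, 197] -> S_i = 9 + 47*i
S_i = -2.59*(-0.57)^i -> [-2.59, 1.48, -0.84, 0.48, -0.27]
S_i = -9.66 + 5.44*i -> [-9.66, -4.22, 1.22, 6.66, 12.1]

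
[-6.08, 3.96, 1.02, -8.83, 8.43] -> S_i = Random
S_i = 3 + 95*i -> [3, 98, 193, 288, 383]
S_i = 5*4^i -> [5, 20, 80, 320, 1280]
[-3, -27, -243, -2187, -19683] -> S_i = -3*9^i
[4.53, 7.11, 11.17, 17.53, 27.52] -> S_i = 4.53*1.57^i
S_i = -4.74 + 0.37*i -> [-4.74, -4.37, -4.0, -3.63, -3.26]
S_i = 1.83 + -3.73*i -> [1.83, -1.9, -5.63, -9.36, -13.09]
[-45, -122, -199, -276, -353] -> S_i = -45 + -77*i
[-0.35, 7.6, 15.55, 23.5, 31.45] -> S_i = -0.35 + 7.95*i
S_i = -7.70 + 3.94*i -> [-7.7, -3.76, 0.18, 4.12, 8.06]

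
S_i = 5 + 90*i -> [5, 95, 185, 275, 365]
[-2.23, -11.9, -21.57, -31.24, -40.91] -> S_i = -2.23 + -9.67*i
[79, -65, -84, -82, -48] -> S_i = Random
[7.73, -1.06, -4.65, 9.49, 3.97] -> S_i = Random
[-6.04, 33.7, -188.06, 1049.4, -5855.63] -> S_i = -6.04*(-5.58)^i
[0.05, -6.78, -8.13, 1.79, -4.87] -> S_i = Random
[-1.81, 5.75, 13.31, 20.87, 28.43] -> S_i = -1.81 + 7.56*i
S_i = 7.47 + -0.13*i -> [7.47, 7.34, 7.21, 7.08, 6.95]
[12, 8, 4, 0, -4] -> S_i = 12 + -4*i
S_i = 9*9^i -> [9, 81, 729, 6561, 59049]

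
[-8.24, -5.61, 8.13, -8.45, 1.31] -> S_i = Random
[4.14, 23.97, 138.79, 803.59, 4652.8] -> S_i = 4.14*5.79^i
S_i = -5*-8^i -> [-5, 40, -320, 2560, -20480]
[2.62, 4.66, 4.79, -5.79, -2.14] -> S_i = Random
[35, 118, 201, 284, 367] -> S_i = 35 + 83*i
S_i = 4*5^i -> [4, 20, 100, 500, 2500]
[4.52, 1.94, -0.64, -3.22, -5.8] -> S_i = 4.52 + -2.58*i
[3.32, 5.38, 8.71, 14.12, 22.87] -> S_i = 3.32*1.62^i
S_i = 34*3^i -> [34, 102, 306, 918, 2754]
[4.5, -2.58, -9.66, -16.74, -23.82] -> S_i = 4.50 + -7.08*i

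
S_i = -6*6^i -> [-6, -36, -216, -1296, -7776]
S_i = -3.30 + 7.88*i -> [-3.3, 4.58, 12.46, 20.34, 28.22]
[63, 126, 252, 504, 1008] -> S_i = 63*2^i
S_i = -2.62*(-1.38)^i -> [-2.62, 3.62, -4.99, 6.89, -9.5]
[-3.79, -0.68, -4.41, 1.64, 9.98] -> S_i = Random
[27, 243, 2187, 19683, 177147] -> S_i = 27*9^i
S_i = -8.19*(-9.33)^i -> [-8.19, 76.41, -712.93, 6651.64, -62059.82]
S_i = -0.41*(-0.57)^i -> [-0.41, 0.23, -0.13, 0.08, -0.04]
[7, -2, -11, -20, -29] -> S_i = 7 + -9*i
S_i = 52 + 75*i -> [52, 127, 202, 277, 352]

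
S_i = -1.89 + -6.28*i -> [-1.89, -8.17, -14.45, -20.73, -27.01]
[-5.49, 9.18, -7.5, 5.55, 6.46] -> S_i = Random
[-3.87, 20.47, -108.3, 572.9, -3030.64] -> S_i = -3.87*(-5.29)^i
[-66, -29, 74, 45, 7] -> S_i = Random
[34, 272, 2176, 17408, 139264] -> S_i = 34*8^i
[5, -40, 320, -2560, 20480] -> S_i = 5*-8^i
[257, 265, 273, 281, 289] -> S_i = 257 + 8*i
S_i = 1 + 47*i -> [1, 48, 95, 142, 189]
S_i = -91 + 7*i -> [-91, -84, -77, -70, -63]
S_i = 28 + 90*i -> [28, 118, 208, 298, 388]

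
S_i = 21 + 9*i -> [21, 30, 39, 48, 57]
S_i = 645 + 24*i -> [645, 669, 693, 717, 741]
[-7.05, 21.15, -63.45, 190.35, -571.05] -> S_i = -7.05*(-3.00)^i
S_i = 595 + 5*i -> [595, 600, 605, 610, 615]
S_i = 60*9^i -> [60, 540, 4860, 43740, 393660]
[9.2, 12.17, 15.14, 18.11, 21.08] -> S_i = 9.20 + 2.97*i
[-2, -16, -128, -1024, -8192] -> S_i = -2*8^i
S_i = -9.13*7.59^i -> [-9.13, -69.3, -525.96, -3992.05, -30299.67]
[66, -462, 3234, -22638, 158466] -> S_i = 66*-7^i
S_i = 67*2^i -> [67, 134, 268, 536, 1072]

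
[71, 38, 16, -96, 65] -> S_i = Random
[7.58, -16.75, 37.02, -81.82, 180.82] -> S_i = 7.58*(-2.21)^i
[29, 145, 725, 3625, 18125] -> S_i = 29*5^i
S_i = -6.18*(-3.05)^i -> [-6.18, 18.85, -57.49, 175.34, -534.8]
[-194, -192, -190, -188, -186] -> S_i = -194 + 2*i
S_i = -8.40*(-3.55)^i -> [-8.4, 29.82, -105.86, 375.81, -1334.11]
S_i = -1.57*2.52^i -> [-1.57, -3.96, -9.97, -25.12, -63.31]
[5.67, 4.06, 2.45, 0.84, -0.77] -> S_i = 5.67 + -1.61*i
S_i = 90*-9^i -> [90, -810, 7290, -65610, 590490]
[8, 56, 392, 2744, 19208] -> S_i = 8*7^i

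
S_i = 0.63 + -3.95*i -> [0.63, -3.32, -7.27, -11.22, -15.17]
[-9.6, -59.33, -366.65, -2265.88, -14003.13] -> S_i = -9.60*6.18^i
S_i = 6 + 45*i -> [6, 51, 96, 141, 186]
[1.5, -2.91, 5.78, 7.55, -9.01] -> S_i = Random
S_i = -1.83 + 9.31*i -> [-1.83, 7.48, 16.79, 26.1, 35.41]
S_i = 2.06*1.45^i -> [2.06, 2.99, 4.33, 6.28, 9.11]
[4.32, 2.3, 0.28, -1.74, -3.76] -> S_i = 4.32 + -2.02*i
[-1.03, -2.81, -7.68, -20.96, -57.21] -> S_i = -1.03*2.73^i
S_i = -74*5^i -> [-74, -370, -1850, -9250, -46250]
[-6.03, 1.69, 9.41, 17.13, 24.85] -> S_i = -6.03 + 7.72*i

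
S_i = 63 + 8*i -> [63, 71, 79, 87, 95]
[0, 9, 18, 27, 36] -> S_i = 0 + 9*i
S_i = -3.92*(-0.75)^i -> [-3.92, 2.94, -2.2, 1.65, -1.24]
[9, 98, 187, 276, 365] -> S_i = 9 + 89*i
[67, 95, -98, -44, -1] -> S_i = Random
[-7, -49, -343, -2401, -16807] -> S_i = -7*7^i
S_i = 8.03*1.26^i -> [8.03, 10.12, 12.75, 16.06, 20.24]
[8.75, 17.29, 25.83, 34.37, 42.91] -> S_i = 8.75 + 8.54*i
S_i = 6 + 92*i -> [6, 98, 190, 282, 374]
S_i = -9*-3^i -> [-9, 27, -81, 243, -729]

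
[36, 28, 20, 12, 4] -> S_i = 36 + -8*i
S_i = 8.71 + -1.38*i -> [8.71, 7.33, 5.95, 4.57, 3.19]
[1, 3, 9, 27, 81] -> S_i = 1*3^i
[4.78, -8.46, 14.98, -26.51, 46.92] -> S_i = 4.78*(-1.77)^i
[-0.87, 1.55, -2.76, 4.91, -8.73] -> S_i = -0.87*(-1.78)^i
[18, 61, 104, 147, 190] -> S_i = 18 + 43*i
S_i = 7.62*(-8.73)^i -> [7.62, -66.52, 580.74, -5069.88, 44260.05]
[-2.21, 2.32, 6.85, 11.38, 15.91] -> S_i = -2.21 + 4.53*i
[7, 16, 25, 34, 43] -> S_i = 7 + 9*i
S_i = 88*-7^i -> [88, -616, 4312, -30184, 211288]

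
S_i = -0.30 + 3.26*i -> [-0.3, 2.96, 6.22, 9.48, 12.74]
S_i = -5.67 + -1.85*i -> [-5.67, -7.52, -9.37, -11.22, -13.07]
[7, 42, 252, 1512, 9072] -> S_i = 7*6^i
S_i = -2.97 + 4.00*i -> [-2.97, 1.03, 5.03, 9.03, 13.03]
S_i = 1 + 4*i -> [1, 5, 9, 13, 17]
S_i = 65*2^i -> [65, 130, 260, 520, 1040]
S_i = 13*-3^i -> [13, -39, 117, -351, 1053]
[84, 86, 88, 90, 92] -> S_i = 84 + 2*i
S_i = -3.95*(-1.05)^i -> [-3.95, 4.15, -4.35, 4.57, -4.8]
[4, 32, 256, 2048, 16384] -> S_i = 4*8^i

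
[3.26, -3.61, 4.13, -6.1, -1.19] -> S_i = Random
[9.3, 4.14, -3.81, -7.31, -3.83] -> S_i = Random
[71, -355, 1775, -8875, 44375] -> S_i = 71*-5^i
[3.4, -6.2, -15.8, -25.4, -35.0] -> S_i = 3.40 + -9.60*i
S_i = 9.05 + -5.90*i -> [9.05, 3.15, -2.75, -8.65, -14.55]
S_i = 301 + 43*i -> [301, 344, 387, 430, 473]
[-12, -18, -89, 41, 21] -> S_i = Random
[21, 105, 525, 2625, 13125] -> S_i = 21*5^i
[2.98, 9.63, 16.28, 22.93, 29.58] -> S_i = 2.98 + 6.65*i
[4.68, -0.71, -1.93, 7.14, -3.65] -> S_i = Random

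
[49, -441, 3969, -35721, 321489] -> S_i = 49*-9^i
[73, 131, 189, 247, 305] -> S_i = 73 + 58*i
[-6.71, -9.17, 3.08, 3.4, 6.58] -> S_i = Random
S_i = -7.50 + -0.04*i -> [-7.5, -7.54, -7.58, -7.62, -7.66]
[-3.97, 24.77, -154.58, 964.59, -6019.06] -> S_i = -3.97*(-6.24)^i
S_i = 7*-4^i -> [7, -28, 112, -448, 1792]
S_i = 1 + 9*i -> [1, 10, 19, 28, 37]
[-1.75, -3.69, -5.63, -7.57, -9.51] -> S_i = -1.75 + -1.94*i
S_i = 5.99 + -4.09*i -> [5.99, 1.9, -2.19, -6.28, -10.37]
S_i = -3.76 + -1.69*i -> [-3.76, -5.45, -7.14, -8.83, -10.52]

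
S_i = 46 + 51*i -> [46, 97, 148, 199, 250]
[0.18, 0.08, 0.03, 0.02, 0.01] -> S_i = 0.18*0.44^i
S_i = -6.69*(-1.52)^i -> [-6.69, 10.17, -15.46, 23.49, -35.71]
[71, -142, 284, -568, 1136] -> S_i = 71*-2^i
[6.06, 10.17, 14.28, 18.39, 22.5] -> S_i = 6.06 + 4.11*i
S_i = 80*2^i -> [80, 160, 320, 640, 1280]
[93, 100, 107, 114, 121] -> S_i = 93 + 7*i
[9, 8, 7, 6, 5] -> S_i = 9 + -1*i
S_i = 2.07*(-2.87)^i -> [2.07, -5.94, 17.05, -48.93, 140.44]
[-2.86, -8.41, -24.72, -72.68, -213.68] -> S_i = -2.86*2.94^i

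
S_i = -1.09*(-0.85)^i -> [-1.09, 0.93, -0.79, 0.67, -0.57]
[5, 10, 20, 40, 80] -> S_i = 5*2^i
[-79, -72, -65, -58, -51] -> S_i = -79 + 7*i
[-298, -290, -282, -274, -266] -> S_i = -298 + 8*i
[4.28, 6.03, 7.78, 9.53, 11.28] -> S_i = 4.28 + 1.75*i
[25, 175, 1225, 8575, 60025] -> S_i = 25*7^i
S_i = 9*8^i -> [9, 72, 576, 4608, 36864]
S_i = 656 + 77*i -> [656, 733, 810, 887, 964]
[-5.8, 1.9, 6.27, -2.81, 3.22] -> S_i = Random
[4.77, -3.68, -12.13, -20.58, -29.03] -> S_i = 4.77 + -8.45*i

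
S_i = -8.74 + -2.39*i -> [-8.74, -11.13, -13.52, -15.91, -18.3]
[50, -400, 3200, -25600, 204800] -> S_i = 50*-8^i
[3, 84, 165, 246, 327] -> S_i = 3 + 81*i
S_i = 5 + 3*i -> [5, 8, 11, 14, 17]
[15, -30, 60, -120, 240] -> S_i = 15*-2^i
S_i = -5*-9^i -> [-5, 45, -405, 3645, -32805]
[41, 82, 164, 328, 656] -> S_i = 41*2^i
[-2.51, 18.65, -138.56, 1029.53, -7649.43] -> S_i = -2.51*(-7.43)^i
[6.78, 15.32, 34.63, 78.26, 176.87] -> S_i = 6.78*2.26^i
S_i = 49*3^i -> [49, 147, 441, 1323, 3969]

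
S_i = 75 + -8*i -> [75, 67, 59, 51, 43]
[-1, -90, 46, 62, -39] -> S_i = Random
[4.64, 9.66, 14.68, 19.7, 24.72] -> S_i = 4.64 + 5.02*i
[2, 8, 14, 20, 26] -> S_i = 2 + 6*i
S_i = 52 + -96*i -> [52, -44, -140, -236, -332]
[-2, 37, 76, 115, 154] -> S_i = -2 + 39*i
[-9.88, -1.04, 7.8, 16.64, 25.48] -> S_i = -9.88 + 8.84*i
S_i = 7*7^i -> [7, 49, 343, 2401, 16807]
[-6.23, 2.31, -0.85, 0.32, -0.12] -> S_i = -6.23*(-0.37)^i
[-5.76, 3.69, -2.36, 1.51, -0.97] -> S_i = -5.76*(-0.64)^i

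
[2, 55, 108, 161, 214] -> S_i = 2 + 53*i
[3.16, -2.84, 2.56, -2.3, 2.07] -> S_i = 3.16*(-0.90)^i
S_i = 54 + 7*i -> [54, 61, 68, 75, 82]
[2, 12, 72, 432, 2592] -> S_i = 2*6^i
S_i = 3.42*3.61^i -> [3.42, 12.35, 44.57, 160.9, 580.84]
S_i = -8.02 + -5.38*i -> [-8.02, -13.4, -18.78, -24.16, -29.54]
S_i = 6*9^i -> [6, 54, 486, 4374, 39366]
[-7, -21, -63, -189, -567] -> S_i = -7*3^i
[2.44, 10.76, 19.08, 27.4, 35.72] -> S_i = 2.44 + 8.32*i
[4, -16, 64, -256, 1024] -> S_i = 4*-4^i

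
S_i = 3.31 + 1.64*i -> [3.31, 4.95, 6.59, 8.23, 9.87]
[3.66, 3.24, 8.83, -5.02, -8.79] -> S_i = Random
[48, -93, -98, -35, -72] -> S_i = Random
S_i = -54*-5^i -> [-54, 270, -1350, 6750, -33750]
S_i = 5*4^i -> [5, 20, 80, 320, 1280]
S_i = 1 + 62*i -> [1, 63, 125, 187, 249]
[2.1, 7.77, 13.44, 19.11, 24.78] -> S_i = 2.10 + 5.67*i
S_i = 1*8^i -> [1, 8, 64, 512, 4096]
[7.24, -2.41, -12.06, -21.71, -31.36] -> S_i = 7.24 + -9.65*i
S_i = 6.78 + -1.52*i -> [6.78, 5.26, 3.74, 2.22, 0.7]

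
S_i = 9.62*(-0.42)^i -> [9.62, -4.04, 1.7, -0.71, 0.3]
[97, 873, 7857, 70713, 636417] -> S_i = 97*9^i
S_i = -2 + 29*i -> [-2, 27, 56, 85, 114]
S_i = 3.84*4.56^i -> [3.84, 17.51, 79.85, 364.1, 1660.32]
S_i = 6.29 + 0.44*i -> [6.29, 6.73, 7.17, 7.61, 8.05]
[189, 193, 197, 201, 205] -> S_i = 189 + 4*i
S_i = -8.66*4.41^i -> [-8.66, -38.19, -168.42, -742.73, -3275.46]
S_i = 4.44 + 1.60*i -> [4.44, 6.04, 7.64, 9.24, 10.84]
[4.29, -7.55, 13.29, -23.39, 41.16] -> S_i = 4.29*(-1.76)^i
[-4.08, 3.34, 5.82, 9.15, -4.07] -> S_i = Random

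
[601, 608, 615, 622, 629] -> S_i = 601 + 7*i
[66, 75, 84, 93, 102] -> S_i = 66 + 9*i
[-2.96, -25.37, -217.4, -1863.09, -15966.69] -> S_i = -2.96*8.57^i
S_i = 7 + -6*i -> [7, 1, -5, -11, -17]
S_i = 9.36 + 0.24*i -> [9.36, 9.6, 9.84, 10.08, 10.32]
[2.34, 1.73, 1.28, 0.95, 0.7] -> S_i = 2.34*0.74^i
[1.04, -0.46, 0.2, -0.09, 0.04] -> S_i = 1.04*(-0.44)^i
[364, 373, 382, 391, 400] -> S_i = 364 + 9*i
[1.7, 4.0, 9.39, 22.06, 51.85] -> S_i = 1.70*2.35^i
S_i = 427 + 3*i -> [427, 430, 433, 436, 439]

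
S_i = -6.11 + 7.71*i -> [-6.11, 1.6, 9.31, 17.02, 24.73]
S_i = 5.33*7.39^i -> [5.33, 39.39, 291.08, 2151.1, 15896.63]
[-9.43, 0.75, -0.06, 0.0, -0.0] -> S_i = -9.43*(-0.08)^i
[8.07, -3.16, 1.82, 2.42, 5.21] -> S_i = Random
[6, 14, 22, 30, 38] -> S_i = 6 + 8*i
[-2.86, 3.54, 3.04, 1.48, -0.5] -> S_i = Random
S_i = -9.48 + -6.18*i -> [-9.48, -15.66, -21.84, -28.02, -34.2]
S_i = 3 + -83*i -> [3, -80, -163, -246, -329]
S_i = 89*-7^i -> [89, -623, 4361, -30527, 213689]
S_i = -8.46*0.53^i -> [-8.46, -4.48, -2.38, -1.26, -0.67]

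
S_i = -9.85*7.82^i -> [-9.85, -77.03, -602.35, -4710.39, -36835.22]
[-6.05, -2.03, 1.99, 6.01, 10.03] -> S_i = -6.05 + 4.02*i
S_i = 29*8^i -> [29, 232, 1856, 14848, 118784]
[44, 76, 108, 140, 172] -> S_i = 44 + 32*i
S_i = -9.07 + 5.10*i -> [-9.07, -3.97, 1.13, 6.23, 11.33]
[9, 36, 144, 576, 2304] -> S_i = 9*4^i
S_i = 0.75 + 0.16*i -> [0.75, 0.91, 1.07, 1.23, 1.39]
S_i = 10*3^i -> [10, 30, 90, 270, 810]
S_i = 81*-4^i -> [81, -324, 1296, -5184, 20736]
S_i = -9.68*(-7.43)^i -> [-9.68, 71.92, -534.38, 3970.47, -29500.58]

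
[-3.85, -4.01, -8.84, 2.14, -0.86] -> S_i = Random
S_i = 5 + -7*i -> [5, -2, -9, -16, -23]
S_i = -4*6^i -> [-4, -24, -144, -864, -5184]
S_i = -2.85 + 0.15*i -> [-2.85, -2.7, -2.55, -2.4, -2.25]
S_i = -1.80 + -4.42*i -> [-1.8, -6.22, -10.64, -15.06, -19.48]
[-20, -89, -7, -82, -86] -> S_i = Random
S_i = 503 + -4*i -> [503, 499, 495, 491, 487]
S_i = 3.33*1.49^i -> [3.33, 4.96, 7.39, 11.02, 16.41]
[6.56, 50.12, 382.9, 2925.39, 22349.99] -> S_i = 6.56*7.64^i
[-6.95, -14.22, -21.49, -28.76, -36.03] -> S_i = -6.95 + -7.27*i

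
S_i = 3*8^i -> [3, 24, 192, 1536, 12288]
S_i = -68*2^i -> [-68, -136, -272, -544, -1088]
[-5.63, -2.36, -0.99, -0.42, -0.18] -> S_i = -5.63*0.42^i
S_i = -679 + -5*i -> [-679, -684, -689, -694, -699]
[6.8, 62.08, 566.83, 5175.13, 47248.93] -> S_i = 6.80*9.13^i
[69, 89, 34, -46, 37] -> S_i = Random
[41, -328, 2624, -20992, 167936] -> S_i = 41*-8^i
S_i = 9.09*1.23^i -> [9.09, 11.18, 13.75, 16.92, 20.81]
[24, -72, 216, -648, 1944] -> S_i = 24*-3^i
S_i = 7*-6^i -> [7, -42, 252, -1512, 9072]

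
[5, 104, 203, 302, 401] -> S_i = 5 + 99*i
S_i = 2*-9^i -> [2, -18, 162, -1458, 13122]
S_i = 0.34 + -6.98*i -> [0.34, -6.64, -13.62, -20.6, -27.58]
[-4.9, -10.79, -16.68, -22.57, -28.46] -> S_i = -4.90 + -5.89*i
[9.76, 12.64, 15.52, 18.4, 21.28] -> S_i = 9.76 + 2.88*i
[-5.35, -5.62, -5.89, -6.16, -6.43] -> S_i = -5.35 + -0.27*i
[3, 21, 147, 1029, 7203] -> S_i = 3*7^i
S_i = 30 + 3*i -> [30, 33, 36, 39, 42]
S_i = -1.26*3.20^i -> [-1.26, -4.03, -12.9, -41.29, -132.12]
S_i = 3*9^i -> [3, 27, 243, 2187, 19683]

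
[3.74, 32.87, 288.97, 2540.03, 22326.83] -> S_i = 3.74*8.79^i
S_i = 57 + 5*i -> [57, 62, 67, 72, 77]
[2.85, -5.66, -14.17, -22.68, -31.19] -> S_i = 2.85 + -8.51*i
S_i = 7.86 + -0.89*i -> [7.86, 6.97, 6.08, 5.19, 4.3]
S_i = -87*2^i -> [-87, -174, -348, -696, -1392]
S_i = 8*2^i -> [8, 16, 32, 64, 128]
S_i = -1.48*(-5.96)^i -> [-1.48, 8.82, -52.57, 313.33, -1867.44]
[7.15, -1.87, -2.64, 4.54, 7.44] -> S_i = Random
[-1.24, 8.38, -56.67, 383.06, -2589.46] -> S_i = -1.24*(-6.76)^i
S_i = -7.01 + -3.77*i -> [-7.01, -10.78, -14.55, -18.32, -22.09]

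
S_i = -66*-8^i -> [-66, 528, -4224, 33792, -270336]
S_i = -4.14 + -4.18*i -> [-4.14, -8.32, -12.5, -16.68, -20.86]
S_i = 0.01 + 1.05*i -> [0.01, 1.06, 2.11, 3.16, 4.21]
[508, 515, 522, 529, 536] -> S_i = 508 + 7*i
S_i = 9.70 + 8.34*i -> [9.7, 18.04, 26.38, 34.72, 43.06]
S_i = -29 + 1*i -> [-29, -28, -27, -26, -25]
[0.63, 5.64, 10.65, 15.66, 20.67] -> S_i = 0.63 + 5.01*i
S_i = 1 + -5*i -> [1, -4, -9, -14, -19]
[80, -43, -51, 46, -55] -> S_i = Random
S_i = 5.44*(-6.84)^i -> [5.44, -37.21, 254.51, -1740.87, 11907.57]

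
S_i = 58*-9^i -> [58, -522, 4698, -42282, 380538]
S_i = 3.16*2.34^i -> [3.16, 7.39, 17.3, 40.49, 94.74]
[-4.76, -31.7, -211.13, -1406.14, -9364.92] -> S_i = -4.76*6.66^i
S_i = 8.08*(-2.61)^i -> [8.08, -21.09, 55.04, -143.66, 374.95]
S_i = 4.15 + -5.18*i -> [4.15, -1.03, -6.21, -11.39, -16.57]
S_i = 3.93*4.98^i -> [3.93, 19.57, 97.47, 485.38, 2417.19]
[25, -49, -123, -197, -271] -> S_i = 25 + -74*i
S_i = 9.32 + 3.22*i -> [9.32, 12.54, 15.76, 18.98, 22.2]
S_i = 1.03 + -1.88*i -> [1.03, -0.85, -2.73, -4.61, -6.49]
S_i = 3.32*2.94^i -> [3.32, 9.76, 28.7, 84.37, 248.04]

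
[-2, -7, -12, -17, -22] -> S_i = -2 + -5*i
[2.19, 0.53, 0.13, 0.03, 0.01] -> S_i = 2.19*0.24^i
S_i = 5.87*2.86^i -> [5.87, 16.79, 48.01, 137.32, 392.74]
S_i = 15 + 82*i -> [15, 97, 179, 261, 343]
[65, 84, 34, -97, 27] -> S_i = Random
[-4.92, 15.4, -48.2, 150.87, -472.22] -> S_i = -4.92*(-3.13)^i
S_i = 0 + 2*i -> [0, 2, 4, 6, 8]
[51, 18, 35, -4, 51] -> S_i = Random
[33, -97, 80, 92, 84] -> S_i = Random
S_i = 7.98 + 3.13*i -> [7.98, 11.11, 14.24, 17.37, 20.5]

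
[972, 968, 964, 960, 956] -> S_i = 972 + -4*i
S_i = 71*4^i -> [71, 284, 1136, 4544, 18176]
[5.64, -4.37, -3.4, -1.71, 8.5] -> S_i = Random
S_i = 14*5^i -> [14, 70, 350, 1750, 8750]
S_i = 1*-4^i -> [1, -4, 16, -64, 256]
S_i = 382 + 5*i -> [382, 387, 392, 397, 402]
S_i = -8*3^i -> [-8, -24, -72, -216, -648]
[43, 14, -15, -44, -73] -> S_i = 43 + -29*i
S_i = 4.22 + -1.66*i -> [4.22, 2.56, 0.9, -0.76, -2.42]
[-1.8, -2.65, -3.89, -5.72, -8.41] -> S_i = -1.80*1.47^i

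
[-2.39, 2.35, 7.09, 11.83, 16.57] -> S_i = -2.39 + 4.74*i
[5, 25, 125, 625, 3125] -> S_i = 5*5^i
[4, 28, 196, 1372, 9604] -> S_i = 4*7^i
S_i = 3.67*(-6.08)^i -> [3.67, -22.31, 135.67, -824.85, 5015.11]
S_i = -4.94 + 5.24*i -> [-4.94, 0.3, 5.54, 10.78, 16.02]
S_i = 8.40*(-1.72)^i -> [8.4, -14.45, 24.85, -42.74, 73.52]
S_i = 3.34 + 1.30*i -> [3.34, 4.64, 5.94, 7.24, 8.54]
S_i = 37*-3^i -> [37, -111, 333, -999, 2997]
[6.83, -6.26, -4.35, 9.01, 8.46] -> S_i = Random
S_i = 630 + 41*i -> [630, 671, 712, 753, 794]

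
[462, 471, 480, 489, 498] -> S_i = 462 + 9*i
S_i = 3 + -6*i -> [3, -3, -9, -15, -21]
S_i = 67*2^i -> [67, 134, 268, 536, 1072]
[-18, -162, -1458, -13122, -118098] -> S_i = -18*9^i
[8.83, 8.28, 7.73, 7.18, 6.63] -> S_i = 8.83 + -0.55*i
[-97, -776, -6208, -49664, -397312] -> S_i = -97*8^i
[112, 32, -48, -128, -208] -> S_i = 112 + -80*i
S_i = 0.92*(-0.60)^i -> [0.92, -0.55, 0.33, -0.2, 0.12]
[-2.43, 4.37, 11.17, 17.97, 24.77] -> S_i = -2.43 + 6.80*i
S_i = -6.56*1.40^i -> [-6.56, -9.18, -12.86, -18.0, -25.2]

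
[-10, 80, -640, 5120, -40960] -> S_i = -10*-8^i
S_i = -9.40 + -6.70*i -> [-9.4, -16.1, -22.8, -29.5, -36.2]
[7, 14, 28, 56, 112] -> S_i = 7*2^i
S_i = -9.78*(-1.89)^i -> [-9.78, 18.48, -34.94, 66.03, -124.79]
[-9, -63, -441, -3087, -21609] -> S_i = -9*7^i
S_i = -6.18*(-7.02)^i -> [-6.18, 43.38, -304.55, 2137.96, -15008.49]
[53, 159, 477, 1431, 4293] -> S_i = 53*3^i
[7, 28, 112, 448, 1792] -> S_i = 7*4^i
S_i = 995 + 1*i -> [995, 996, 997, 998, 999]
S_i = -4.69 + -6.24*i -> [-4.69, -10.93, -17.17, -23.41, -29.65]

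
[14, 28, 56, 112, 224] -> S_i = 14*2^i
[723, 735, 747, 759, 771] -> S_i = 723 + 12*i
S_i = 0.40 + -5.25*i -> [0.4, -4.85, -10.1, -15.35, -20.6]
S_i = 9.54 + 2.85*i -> [9.54, 12.39, 15.24, 18.09, 20.94]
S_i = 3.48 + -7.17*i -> [3.48, -3.69, -10.86, -18.03, -25.2]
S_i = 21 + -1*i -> [21, 20, 19, 18, 17]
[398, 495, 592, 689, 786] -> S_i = 398 + 97*i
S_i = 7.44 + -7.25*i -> [7.44, 0.19, -7.06, -14.31, -21.56]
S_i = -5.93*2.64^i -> [-5.93, -15.66, -41.33, -109.11, -288.05]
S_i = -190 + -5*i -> [-190, -195, -200, -205, -210]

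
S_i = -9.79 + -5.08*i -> [-9.79, -14.87, -19.95, -25.03, -30.11]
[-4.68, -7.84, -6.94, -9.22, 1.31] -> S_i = Random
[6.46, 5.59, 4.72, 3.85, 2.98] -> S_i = 6.46 + -0.87*i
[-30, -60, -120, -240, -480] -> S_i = -30*2^i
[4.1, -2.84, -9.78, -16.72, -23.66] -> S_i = 4.10 + -6.94*i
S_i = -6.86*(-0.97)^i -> [-6.86, 6.65, -6.45, 6.26, -6.07]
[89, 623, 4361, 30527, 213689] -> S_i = 89*7^i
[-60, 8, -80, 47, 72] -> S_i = Random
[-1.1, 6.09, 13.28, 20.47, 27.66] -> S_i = -1.10 + 7.19*i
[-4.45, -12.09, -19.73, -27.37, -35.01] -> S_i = -4.45 + -7.64*i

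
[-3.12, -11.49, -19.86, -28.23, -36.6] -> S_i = -3.12 + -8.37*i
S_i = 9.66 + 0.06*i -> [9.66, 9.72, 9.78, 9.84, 9.9]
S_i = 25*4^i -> [25, 100, 400, 1600, 6400]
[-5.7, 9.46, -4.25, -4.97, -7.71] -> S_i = Random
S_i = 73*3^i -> [73, 219, 657, 1971, 5913]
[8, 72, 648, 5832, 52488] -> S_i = 8*9^i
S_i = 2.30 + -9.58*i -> [2.3, -7.28, -16.86, -26.44, -36.02]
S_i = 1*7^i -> [1, 7, 49, 343, 2401]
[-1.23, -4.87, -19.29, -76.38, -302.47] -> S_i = -1.23*3.96^i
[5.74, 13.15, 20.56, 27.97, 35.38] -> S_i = 5.74 + 7.41*i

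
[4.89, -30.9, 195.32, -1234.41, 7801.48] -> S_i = 4.89*(-6.32)^i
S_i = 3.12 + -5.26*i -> [3.12, -2.14, -7.4, -12.66, -17.92]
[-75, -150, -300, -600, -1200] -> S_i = -75*2^i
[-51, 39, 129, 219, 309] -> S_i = -51 + 90*i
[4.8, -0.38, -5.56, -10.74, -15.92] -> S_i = 4.80 + -5.18*i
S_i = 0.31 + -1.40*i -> [0.31, -1.09, -2.49, -3.89, -5.29]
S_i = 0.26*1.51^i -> [0.26, 0.39, 0.59, 0.9, 1.35]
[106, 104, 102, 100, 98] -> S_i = 106 + -2*i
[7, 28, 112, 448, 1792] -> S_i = 7*4^i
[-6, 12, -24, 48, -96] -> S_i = -6*-2^i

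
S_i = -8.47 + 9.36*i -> [-8.47, 0.89, 10.25, 19.61, 28.97]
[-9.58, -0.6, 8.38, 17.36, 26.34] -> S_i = -9.58 + 8.98*i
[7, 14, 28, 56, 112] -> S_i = 7*2^i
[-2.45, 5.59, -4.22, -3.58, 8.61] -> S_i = Random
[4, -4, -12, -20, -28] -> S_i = 4 + -8*i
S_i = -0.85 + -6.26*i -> [-0.85, -7.11, -13.37, -19.63, -25.89]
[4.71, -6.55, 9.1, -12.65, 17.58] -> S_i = 4.71*(-1.39)^i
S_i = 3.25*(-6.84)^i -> [3.25, -22.23, 152.05, -1040.04, 7113.9]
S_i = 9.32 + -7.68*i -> [9.32, 1.64, -6.04, -13.72, -21.4]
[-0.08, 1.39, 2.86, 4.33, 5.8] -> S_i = -0.08 + 1.47*i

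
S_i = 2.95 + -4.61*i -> [2.95, -1.66, -6.27, -10.88, -15.49]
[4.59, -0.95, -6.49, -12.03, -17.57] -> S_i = 4.59 + -5.54*i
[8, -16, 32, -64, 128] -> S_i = 8*-2^i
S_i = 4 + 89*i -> [4, 93, 182, 271, 360]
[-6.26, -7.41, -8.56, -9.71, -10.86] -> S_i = -6.26 + -1.15*i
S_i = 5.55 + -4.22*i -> [5.55, 1.33, -2.89, -7.11, -11.33]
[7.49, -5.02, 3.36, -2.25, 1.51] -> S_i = 7.49*(-0.67)^i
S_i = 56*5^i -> [56, 280, 1400, 7000, 35000]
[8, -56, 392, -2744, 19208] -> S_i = 8*-7^i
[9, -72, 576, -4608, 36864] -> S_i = 9*-8^i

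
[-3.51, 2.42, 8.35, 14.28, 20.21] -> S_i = -3.51 + 5.93*i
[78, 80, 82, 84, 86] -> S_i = 78 + 2*i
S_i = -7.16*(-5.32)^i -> [-7.16, 38.09, -202.65, 1078.07, -5735.35]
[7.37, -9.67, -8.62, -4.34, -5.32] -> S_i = Random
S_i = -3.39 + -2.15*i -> [-3.39, -5.54, -7.69, -9.84, -11.99]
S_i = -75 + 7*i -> [-75, -68, -61, -54, -47]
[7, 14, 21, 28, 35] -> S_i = 7 + 7*i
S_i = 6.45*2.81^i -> [6.45, 18.12, 50.93, 143.11, 402.15]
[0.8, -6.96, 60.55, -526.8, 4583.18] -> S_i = 0.80*(-8.70)^i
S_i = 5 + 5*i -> [5, 10, 15, 20, 25]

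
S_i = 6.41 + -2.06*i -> [6.41, 4.35, 2.29, 0.23, -1.83]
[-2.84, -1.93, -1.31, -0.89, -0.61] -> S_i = -2.84*0.68^i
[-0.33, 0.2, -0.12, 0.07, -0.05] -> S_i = -0.33*(-0.61)^i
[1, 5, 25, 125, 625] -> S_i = 1*5^i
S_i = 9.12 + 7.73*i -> [9.12, 16.85, 24.58, 32.31, 40.04]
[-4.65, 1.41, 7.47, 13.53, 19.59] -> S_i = -4.65 + 6.06*i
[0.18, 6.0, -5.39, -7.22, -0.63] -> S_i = Random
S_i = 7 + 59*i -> [7, 66, 125, 184, 243]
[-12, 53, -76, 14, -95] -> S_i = Random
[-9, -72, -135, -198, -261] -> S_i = -9 + -63*i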